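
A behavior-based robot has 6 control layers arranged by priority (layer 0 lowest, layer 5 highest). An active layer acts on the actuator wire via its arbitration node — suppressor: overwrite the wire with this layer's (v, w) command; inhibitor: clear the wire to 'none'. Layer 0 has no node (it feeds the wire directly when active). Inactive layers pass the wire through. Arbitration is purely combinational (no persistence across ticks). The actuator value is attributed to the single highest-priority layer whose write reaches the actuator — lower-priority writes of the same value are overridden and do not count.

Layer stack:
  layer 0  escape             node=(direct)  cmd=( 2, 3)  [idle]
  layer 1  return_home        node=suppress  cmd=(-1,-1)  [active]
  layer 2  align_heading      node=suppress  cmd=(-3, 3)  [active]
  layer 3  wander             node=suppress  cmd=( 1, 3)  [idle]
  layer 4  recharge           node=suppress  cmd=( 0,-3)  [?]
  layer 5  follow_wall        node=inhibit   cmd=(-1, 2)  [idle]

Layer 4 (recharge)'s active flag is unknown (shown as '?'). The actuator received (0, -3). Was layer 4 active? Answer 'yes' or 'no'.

If layer 4 is active=yes:
  actuator would be (0, -3)
If layer 4 is active=no:
  actuator would be (-3, 3)
Observed (0, -3), so layer 4 was active.

yes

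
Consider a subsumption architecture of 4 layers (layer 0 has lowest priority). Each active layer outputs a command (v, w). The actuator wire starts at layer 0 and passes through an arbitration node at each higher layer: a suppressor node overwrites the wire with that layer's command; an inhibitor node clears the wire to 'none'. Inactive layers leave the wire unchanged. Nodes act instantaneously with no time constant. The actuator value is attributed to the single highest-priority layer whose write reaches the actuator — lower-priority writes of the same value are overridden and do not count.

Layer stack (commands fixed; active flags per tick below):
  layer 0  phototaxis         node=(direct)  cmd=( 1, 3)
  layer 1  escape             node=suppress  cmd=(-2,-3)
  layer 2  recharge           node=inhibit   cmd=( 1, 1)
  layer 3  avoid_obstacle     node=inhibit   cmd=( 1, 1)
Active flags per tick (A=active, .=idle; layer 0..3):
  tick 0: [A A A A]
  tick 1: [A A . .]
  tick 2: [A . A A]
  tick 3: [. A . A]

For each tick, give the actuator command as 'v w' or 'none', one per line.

none
-2 -3
none
none

tick 0:
  layer 0 (phototaxis) active — direct: (1, 3)
  layer 1 (escape) active — suppresses: (-2, -3)
  layer 2 (recharge) active — inhibits: none
  layer 3 (avoid_obstacle) active — inhibits: none
  → actuator none
tick 1:
  layer 0 (phototaxis) active — direct: (1, 3)
  layer 1 (escape) active — suppresses: (-2, -3)
  layer 2 (recharge) idle — unchanged: (-2, -3)
  layer 3 (avoid_obstacle) idle — unchanged: (-2, -3)
  → actuator (-2, -3)
tick 2:
  layer 0 (phototaxis) active — direct: (1, 3)
  layer 1 (escape) idle — unchanged: (1, 3)
  layer 2 (recharge) active — inhibits: none
  layer 3 (avoid_obstacle) active — inhibits: none
  → actuator none
tick 3:
  layer 0 (phototaxis) idle — none
  layer 1 (escape) active — suppresses: (-2, -3)
  layer 2 (recharge) idle — unchanged: (-2, -3)
  layer 3 (avoid_obstacle) active — inhibits: none
  → actuator none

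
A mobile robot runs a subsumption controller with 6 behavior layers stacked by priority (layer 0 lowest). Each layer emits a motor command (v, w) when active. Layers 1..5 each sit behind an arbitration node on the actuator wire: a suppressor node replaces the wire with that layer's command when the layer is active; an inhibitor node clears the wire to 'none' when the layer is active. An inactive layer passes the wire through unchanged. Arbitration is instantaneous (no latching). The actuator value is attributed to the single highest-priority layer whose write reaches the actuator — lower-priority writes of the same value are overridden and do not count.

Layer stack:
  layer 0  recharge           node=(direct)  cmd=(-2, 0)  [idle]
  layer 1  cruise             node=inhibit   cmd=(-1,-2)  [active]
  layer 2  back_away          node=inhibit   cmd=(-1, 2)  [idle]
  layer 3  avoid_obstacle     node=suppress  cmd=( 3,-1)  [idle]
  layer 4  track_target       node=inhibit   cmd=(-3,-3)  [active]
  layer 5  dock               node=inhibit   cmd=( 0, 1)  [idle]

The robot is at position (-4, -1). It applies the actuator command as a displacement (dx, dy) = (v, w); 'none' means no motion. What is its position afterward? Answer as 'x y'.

-4 -1

layer 0 (recharge) idle — none
layer 1 (cruise) active — inhibits: none
layer 2 (back_away) idle — unchanged: none
layer 3 (avoid_obstacle) idle — unchanged: none
layer 4 (track_target) active — inhibits: none
layer 5 (dock) idle — unchanged: none
→ actuator none
position: (-4, -1) + none = (-4, -1)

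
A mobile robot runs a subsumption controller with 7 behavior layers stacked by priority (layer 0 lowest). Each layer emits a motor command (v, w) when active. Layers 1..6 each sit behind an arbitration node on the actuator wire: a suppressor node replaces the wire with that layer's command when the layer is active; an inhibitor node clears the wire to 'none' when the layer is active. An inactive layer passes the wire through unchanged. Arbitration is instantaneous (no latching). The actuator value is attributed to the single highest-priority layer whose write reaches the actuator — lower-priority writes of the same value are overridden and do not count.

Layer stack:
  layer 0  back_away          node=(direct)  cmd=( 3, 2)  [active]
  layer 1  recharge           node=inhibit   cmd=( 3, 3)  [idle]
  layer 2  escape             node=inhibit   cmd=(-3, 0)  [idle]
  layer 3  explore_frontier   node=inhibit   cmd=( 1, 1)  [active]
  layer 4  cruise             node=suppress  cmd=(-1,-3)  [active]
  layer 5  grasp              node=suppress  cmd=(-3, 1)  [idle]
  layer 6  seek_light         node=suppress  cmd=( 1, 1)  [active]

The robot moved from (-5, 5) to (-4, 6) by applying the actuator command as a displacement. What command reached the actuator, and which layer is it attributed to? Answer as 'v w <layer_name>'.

1 1 seek_light

displacement = (-4, 6) − (-5, 5) = (1, 1)
L0 back_away: active, feeds wire = (3, 2)
L1 recharge: idle → wire stays (3, 2)
L2 escape: idle → wire stays (3, 2)
L3 explore_frontier: active, inhibitor → wire = none
L4 cruise: active, suppressor → wire = (-1, -3)
L5 grasp: idle → wire stays (-1, -3)
L6 seek_light: active, suppressor → wire = (1, 1)
actuator = (1, 1) — from layer 6 (seek_light)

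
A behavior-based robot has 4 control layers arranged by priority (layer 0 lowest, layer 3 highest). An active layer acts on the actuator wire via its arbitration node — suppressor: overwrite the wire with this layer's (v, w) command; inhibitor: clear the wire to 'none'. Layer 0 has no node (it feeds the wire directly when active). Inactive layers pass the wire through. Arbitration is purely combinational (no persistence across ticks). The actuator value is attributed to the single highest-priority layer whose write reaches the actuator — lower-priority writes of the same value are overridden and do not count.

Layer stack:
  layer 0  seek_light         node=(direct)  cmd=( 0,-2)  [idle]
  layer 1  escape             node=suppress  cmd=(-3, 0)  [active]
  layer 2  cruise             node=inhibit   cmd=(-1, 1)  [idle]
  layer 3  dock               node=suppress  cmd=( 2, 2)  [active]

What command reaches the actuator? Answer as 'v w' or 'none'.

layer 0 (seek_light) idle — none
layer 1 (escape) active — suppresses: (-3, 0)
layer 2 (cruise) idle — unchanged: (-3, 0)
layer 3 (dock) active — suppresses: (2, 2)
→ actuator (2, 2)

2 2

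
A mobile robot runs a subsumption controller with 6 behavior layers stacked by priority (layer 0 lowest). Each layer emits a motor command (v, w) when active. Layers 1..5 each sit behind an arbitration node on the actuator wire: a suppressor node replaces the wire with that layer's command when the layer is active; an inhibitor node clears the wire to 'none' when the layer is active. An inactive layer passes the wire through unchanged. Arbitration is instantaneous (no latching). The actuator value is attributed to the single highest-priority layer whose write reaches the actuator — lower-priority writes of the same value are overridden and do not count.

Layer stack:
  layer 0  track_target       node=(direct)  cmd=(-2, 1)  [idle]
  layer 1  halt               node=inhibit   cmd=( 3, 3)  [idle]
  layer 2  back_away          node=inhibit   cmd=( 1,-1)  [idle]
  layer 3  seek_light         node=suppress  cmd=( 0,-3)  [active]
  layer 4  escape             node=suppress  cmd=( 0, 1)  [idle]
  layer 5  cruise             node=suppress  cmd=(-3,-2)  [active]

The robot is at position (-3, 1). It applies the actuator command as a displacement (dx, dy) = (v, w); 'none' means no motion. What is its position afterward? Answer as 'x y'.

L0 track_target: idle → wire = none
L1 halt: idle → wire stays none
L2 back_away: idle → wire stays none
L3 seek_light: active, suppressor → wire = (0, -3)
L4 escape: idle → wire stays (0, -3)
L5 cruise: active, suppressor → wire = (-3, -2)
actuator = (-3, -2)
position: (-3, 1) + (-3, -2) = (-6, -1)

-6 -1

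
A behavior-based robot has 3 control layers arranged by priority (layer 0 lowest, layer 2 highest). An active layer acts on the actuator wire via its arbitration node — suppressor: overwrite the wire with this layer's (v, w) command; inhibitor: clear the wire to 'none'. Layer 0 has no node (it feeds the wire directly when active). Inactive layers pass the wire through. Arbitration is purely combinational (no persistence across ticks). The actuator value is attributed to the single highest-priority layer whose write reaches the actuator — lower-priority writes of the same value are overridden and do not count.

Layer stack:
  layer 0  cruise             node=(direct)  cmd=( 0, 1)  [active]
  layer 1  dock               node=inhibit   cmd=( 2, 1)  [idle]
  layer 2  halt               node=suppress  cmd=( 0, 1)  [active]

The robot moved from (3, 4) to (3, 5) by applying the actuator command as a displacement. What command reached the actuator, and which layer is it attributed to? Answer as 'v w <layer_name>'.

displacement = (3, 5) − (3, 4) = (0, 1)
[0] cruise on; wire := (0, 1)
[1] dock off; pass (0, 1)
[2] halt on (suppress); wire := (0, 1)
output (0, 1) — from layer 2 (halt)

0 1 halt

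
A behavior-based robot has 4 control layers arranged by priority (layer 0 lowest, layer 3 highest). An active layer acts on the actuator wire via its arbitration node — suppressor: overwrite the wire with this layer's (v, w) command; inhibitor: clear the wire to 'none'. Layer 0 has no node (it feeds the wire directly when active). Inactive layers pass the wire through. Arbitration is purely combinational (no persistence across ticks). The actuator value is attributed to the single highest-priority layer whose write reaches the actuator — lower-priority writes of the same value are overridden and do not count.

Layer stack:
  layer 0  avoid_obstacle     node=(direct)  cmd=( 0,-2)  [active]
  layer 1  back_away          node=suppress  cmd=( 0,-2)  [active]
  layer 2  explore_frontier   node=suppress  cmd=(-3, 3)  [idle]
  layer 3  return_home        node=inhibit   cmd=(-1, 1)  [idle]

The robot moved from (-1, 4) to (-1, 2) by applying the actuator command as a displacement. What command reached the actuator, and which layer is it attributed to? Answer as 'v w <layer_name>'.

displacement = (-1, 2) − (-1, 4) = (0, -2)
[0] avoid_obstacle on; wire := (0, -2)
[1] back_away on (suppress); wire := (0, -2)
[2] explore_frontier off; pass (0, -2)
[3] return_home off; pass (0, -2)
output (0, -2) — from layer 1 (back_away)

0 -2 back_away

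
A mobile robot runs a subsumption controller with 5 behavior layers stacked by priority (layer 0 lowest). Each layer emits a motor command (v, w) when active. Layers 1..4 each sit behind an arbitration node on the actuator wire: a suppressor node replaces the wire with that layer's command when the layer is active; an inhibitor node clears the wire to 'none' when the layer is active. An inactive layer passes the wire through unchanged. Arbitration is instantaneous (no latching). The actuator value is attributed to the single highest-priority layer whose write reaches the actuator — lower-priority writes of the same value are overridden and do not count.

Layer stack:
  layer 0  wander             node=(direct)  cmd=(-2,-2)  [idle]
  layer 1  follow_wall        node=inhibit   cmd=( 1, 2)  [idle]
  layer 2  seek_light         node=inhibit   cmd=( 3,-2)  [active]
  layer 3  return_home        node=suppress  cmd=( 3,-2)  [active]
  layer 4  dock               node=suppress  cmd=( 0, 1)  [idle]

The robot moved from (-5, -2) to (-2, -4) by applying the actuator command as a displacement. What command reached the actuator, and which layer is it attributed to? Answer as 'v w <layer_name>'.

displacement = (-2, -4) − (-5, -2) = (3, -2)
L0 wander: idle → wire = none
L1 follow_wall: idle → wire stays none
L2 seek_light: active, inhibitor → wire = none
L3 return_home: active, suppressor → wire = (3, -2)
L4 dock: idle → wire stays (3, -2)
actuator = (3, -2) — from layer 3 (return_home)

3 -2 return_home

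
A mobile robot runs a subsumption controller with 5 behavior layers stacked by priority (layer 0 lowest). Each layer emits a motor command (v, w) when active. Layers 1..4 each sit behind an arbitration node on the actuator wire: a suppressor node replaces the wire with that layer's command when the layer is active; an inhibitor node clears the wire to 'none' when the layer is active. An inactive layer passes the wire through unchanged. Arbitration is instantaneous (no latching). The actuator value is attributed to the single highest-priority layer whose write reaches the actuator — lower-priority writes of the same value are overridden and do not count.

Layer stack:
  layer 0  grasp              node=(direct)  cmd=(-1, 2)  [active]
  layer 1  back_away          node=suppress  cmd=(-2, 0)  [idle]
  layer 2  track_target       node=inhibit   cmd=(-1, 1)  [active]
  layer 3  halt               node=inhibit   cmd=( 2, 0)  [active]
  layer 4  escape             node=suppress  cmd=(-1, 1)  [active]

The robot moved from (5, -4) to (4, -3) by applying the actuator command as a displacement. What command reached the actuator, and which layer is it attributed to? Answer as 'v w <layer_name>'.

-1 1 escape

displacement = (4, -3) − (5, -4) = (-1, 1)
L0 grasp: active, feeds wire = (-1, 2)
L1 back_away: idle → wire stays (-1, 2)
L2 track_target: active, inhibitor → wire = none
L3 halt: active, inhibitor → wire = none
L4 escape: active, suppressor → wire = (-1, 1)
actuator = (-1, 1) — from layer 4 (escape)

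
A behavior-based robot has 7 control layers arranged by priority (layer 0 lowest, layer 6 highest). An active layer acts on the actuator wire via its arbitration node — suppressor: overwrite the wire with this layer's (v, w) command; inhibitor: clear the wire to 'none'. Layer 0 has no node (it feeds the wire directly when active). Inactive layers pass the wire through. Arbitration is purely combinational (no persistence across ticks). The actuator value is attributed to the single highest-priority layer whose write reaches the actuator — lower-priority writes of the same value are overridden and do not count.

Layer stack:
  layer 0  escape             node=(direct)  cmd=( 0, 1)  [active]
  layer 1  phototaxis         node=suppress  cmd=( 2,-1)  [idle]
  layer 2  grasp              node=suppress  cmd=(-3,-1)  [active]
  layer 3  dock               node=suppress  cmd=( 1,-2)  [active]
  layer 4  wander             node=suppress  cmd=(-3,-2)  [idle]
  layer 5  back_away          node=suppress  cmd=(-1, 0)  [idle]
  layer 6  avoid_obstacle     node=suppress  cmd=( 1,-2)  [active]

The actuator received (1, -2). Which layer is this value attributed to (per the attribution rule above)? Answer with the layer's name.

avoid_obstacle

L0 escape: active, feeds wire = (0, 1)
L1 phototaxis: idle → wire stays (0, 1)
L2 grasp: active, suppressor → wire = (-3, -1)
L3 dock: active, suppressor → wire = (1, -2)
L4 wander: idle → wire stays (1, -2)
L5 back_away: idle → wire stays (1, -2)
L6 avoid_obstacle: active, suppressor → wire = (1, -2)
actuator = (1, -2)
last writer: layer 6 = avoid_obstacle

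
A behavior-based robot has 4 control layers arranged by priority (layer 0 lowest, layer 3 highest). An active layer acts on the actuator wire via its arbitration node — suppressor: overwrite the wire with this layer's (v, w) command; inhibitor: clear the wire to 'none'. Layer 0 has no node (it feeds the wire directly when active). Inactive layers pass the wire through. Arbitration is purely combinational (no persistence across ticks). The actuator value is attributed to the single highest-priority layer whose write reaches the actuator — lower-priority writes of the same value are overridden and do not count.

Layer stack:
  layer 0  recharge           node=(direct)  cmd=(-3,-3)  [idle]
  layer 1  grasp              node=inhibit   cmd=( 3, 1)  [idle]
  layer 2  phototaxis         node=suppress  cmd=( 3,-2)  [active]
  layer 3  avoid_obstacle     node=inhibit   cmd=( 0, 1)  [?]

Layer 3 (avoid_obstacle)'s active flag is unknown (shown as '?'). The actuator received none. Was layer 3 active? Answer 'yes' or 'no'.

If layer 3 is active=yes:
  actuator would be none
If layer 3 is active=no:
  actuator would be (3, -2)
Observed none, so layer 3 was active.

yes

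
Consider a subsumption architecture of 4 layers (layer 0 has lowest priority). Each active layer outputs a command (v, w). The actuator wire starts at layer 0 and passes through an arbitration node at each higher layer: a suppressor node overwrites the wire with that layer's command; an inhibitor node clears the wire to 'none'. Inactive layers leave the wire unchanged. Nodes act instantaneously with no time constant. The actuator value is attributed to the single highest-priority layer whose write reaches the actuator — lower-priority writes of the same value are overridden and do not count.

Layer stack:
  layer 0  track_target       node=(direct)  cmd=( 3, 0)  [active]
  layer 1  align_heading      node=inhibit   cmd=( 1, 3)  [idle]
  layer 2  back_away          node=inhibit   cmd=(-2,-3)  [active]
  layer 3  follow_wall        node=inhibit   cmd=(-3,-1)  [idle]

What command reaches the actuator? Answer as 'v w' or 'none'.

layer 0 (track_target) active — direct: (3, 0)
layer 1 (align_heading) idle — unchanged: (3, 0)
layer 2 (back_away) active — inhibits: none
layer 3 (follow_wall) idle — unchanged: none
→ actuator none

none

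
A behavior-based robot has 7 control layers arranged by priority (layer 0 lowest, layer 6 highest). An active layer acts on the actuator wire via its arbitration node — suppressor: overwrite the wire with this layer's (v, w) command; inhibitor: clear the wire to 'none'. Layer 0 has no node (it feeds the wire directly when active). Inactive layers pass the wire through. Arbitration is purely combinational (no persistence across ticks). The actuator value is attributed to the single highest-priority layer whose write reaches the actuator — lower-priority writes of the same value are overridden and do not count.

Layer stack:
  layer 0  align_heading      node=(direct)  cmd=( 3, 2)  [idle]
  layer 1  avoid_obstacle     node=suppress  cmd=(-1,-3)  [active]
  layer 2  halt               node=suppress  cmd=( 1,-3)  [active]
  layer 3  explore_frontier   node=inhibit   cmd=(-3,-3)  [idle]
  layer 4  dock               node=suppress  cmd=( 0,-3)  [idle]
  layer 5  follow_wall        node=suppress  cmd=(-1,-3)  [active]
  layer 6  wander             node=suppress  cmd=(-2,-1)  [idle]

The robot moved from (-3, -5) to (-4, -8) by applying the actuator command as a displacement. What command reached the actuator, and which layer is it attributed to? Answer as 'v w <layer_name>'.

displacement = (-4, -8) − (-3, -5) = (-1, -3)
layer 0 (align_heading) idle — none
layer 1 (avoid_obstacle) active — suppresses: (-1, -3)
layer 2 (halt) active — suppresses: (1, -3)
layer 3 (explore_frontier) idle — unchanged: (1, -3)
layer 4 (dock) idle — unchanged: (1, -3)
layer 5 (follow_wall) active — suppresses: (-1, -3)
layer 6 (wander) idle — unchanged: (-1, -3)
→ actuator (-1, -3) — from layer 5 (follow_wall)

-1 -3 follow_wall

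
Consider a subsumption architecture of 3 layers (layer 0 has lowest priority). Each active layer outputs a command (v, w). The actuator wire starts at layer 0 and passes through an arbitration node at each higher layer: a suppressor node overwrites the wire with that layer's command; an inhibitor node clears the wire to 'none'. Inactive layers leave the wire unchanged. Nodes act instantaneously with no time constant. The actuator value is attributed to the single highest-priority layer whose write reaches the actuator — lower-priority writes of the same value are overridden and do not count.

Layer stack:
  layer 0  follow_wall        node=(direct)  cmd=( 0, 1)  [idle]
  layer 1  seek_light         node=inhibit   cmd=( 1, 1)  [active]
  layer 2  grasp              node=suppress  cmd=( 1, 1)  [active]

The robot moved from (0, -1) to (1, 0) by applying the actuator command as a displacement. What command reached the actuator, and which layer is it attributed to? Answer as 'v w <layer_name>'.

1 1 grasp

displacement = (1, 0) − (0, -1) = (1, 1)
layer 0 (follow_wall) idle — none
layer 1 (seek_light) active — inhibits: none
layer 2 (grasp) active — suppresses: (1, 1)
→ actuator (1, 1) — from layer 2 (grasp)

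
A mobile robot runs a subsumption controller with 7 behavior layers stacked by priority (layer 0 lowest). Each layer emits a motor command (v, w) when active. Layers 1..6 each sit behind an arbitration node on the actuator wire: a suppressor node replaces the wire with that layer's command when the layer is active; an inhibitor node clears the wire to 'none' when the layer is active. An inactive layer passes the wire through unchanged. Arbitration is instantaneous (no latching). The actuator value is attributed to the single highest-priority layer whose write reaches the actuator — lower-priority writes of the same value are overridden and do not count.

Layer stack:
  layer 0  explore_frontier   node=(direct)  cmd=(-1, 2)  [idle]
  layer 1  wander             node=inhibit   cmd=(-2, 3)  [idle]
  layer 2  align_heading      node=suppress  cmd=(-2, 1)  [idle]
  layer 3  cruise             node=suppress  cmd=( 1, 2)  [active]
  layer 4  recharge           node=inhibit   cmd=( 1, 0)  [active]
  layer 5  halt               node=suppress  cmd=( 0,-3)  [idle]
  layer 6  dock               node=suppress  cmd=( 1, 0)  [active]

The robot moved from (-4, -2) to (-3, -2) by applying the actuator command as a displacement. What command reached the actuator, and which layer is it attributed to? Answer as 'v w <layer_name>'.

displacement = (-3, -2) − (-4, -2) = (1, 0)
[0] explore_frontier off; wire := none
[1] wander off; pass none
[2] align_heading off; pass none
[3] cruise on (suppress); wire := (1, 2)
[4] recharge on (inhibit); wire := none
[5] halt off; pass none
[6] dock on (suppress); wire := (1, 0)
output (1, 0) — from layer 6 (dock)

1 0 dock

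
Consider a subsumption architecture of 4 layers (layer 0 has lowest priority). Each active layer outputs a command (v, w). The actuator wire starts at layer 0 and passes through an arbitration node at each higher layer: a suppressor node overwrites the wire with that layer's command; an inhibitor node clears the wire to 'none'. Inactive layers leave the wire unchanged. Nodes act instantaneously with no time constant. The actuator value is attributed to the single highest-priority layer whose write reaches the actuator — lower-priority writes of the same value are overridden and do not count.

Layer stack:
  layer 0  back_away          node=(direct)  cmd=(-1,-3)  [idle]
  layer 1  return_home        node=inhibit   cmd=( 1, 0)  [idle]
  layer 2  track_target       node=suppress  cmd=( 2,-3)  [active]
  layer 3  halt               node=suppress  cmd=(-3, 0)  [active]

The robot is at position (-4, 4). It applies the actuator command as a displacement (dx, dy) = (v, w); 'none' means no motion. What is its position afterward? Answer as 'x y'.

L0 back_away: idle → wire = none
L1 return_home: idle → wire stays none
L2 track_target: active, suppressor → wire = (2, -3)
L3 halt: active, suppressor → wire = (-3, 0)
actuator = (-3, 0)
position: (-4, 4) + (-3, 0) = (-7, 4)

-7 4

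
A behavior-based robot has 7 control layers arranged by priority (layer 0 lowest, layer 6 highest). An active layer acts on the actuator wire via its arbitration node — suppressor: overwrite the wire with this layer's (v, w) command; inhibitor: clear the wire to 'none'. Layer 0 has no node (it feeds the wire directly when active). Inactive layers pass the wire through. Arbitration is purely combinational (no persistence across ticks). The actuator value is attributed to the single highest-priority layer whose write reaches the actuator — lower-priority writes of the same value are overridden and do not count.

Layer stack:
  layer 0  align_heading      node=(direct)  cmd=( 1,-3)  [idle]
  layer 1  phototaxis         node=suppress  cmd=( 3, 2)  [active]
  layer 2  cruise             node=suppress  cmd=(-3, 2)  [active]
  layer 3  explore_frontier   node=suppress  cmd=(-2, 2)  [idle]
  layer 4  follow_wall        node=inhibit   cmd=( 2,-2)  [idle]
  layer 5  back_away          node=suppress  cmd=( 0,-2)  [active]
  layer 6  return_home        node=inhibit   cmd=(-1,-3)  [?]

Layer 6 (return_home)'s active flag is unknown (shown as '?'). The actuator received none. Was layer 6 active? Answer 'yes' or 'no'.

yes

If layer 6 is active=yes:
  actuator would be none
If layer 6 is active=no:
  actuator would be (0, -2)
Observed none, so layer 6 was active.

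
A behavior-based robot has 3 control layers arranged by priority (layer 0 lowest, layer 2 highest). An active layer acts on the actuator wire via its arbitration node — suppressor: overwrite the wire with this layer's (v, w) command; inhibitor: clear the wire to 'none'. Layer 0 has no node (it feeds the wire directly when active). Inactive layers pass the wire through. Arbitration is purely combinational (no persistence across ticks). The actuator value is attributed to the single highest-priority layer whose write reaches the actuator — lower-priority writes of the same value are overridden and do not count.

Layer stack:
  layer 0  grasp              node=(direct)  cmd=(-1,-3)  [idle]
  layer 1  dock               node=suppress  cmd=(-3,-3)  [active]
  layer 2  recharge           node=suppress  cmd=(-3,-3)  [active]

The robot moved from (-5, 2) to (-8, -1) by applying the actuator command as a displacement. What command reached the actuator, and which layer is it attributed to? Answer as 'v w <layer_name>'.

displacement = (-8, -1) − (-5, 2) = (-3, -3)
[0] grasp off; wire := none
[1] dock on (suppress); wire := (-3, -3)
[2] recharge on (suppress); wire := (-3, -3)
output (-3, -3) — from layer 2 (recharge)

-3 -3 recharge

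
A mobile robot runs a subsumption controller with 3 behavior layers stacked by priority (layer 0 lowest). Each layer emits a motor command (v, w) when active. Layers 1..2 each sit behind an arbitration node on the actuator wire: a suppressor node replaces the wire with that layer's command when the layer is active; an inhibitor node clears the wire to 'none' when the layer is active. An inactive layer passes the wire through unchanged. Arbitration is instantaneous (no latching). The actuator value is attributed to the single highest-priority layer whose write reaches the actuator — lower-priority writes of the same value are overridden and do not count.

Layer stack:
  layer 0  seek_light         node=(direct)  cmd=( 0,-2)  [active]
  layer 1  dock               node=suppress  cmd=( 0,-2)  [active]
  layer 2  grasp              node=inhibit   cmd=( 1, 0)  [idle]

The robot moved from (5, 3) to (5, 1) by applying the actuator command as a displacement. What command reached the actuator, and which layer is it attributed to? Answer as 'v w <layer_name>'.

0 -2 dock

displacement = (5, 1) − (5, 3) = (0, -2)
[0] seek_light on; wire := (0, -2)
[1] dock on (suppress); wire := (0, -2)
[2] grasp off; pass (0, -2)
output (0, -2) — from layer 1 (dock)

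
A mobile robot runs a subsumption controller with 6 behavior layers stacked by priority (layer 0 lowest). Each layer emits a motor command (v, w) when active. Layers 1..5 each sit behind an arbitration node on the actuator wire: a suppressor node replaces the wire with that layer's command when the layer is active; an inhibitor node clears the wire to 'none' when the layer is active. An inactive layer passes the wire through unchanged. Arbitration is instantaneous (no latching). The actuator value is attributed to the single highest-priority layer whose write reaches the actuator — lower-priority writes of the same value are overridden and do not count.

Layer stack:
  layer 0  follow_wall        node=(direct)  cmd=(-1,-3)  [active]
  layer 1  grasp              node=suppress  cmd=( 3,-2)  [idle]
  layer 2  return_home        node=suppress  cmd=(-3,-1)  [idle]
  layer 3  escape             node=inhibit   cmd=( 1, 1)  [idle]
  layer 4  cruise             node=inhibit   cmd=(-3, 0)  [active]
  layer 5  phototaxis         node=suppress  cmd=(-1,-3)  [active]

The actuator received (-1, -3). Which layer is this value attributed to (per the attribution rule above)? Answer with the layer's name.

[0] follow_wall on; wire := (-1, -3)
[1] grasp off; pass (-1, -3)
[2] return_home off; pass (-1, -3)
[3] escape off; pass (-1, -3)
[4] cruise on (inhibit); wire := none
[5] phototaxis on (suppress); wire := (-1, -3)
output (-1, -3)
last writer: layer 5 = phototaxis

phototaxis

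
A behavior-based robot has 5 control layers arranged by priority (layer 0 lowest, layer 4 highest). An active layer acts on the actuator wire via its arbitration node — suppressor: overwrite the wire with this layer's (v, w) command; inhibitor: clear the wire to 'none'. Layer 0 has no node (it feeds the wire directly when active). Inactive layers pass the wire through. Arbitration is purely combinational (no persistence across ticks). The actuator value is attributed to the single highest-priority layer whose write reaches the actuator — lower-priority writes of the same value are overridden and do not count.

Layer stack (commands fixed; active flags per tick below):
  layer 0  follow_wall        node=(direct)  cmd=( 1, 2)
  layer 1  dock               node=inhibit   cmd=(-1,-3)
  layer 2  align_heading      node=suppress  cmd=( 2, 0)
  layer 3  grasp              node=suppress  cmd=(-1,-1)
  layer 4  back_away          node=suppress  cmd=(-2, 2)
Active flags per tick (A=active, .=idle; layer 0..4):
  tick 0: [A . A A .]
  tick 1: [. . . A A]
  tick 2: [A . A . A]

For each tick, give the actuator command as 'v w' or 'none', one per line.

-1 -1
-2 2
-2 2

tick 0:
  [0] follow_wall on; wire := (1, 2)
  [1] dock off; pass (1, 2)
  [2] align_heading on (suppress); wire := (2, 0)
  [3] grasp on (suppress); wire := (-1, -1)
  [4] back_away off; pass (-1, -1)
  output (-1, -1)
tick 1:
  [0] follow_wall off; wire := none
  [1] dock off; pass none
  [2] align_heading off; pass none
  [3] grasp on (suppress); wire := (-1, -1)
  [4] back_away on (suppress); wire := (-2, 2)
  output (-2, 2)
tick 2:
  [0] follow_wall on; wire := (1, 2)
  [1] dock off; pass (1, 2)
  [2] align_heading on (suppress); wire := (2, 0)
  [3] grasp off; pass (2, 0)
  [4] back_away on (suppress); wire := (-2, 2)
  output (-2, 2)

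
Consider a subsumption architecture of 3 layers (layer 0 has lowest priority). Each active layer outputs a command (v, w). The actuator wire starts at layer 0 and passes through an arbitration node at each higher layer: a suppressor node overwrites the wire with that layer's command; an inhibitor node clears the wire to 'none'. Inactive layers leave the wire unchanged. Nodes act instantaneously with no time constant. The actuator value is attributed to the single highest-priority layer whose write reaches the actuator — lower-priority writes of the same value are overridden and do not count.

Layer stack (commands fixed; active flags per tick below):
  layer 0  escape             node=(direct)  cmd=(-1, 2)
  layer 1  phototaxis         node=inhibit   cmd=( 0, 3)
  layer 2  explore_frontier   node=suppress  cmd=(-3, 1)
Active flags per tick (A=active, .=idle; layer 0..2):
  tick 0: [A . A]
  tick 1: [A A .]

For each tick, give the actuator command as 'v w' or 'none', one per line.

-3 1
none

tick 0:
  layer 0 (escape) active — direct: (-1, 2)
  layer 1 (phototaxis) idle — unchanged: (-1, 2)
  layer 2 (explore_frontier) active — suppresses: (-3, 1)
  → actuator (-3, 1)
tick 1:
  layer 0 (escape) active — direct: (-1, 2)
  layer 1 (phototaxis) active — inhibits: none
  layer 2 (explore_frontier) idle — unchanged: none
  → actuator none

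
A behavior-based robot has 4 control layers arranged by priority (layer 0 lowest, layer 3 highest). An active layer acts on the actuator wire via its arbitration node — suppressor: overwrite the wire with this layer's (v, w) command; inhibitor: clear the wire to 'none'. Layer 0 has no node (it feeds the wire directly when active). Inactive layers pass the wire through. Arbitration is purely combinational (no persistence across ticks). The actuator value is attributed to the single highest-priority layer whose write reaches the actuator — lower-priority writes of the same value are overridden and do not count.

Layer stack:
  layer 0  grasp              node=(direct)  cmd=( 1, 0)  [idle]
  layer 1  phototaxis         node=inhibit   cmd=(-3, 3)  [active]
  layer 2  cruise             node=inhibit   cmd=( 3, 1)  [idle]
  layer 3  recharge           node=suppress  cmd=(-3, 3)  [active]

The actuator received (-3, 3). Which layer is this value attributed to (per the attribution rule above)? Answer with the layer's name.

L0 grasp: idle → wire = none
L1 phototaxis: active, inhibitor → wire = none
L2 cruise: idle → wire stays none
L3 recharge: active, suppressor → wire = (-3, 3)
actuator = (-3, 3)
last writer: layer 3 = recharge

recharge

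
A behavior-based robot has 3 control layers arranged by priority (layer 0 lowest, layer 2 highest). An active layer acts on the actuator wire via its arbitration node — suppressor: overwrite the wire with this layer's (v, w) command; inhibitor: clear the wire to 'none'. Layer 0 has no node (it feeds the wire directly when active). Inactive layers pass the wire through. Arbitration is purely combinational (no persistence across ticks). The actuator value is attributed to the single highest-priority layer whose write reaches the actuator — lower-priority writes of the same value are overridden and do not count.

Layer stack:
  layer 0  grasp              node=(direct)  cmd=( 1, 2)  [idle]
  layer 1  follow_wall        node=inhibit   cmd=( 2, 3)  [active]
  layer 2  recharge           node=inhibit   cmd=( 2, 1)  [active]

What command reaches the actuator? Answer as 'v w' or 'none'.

none

[0] grasp off; wire := none
[1] follow_wall on (inhibit); wire := none
[2] recharge on (inhibit); wire := none
output none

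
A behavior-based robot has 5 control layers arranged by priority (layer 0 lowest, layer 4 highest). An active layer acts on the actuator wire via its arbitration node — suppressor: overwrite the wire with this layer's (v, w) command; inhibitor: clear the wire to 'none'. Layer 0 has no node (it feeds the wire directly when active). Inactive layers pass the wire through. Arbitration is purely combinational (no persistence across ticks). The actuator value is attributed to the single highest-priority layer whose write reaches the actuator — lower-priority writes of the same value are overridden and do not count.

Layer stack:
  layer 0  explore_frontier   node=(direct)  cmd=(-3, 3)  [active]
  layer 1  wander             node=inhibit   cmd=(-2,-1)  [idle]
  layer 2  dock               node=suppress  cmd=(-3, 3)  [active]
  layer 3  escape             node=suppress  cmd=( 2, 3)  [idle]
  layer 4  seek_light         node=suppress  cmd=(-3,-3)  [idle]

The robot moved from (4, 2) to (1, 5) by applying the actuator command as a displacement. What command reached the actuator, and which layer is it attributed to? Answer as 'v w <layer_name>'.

-3 3 dock

displacement = (1, 5) − (4, 2) = (-3, 3)
L0 explore_frontier: active, feeds wire = (-3, 3)
L1 wander: idle → wire stays (-3, 3)
L2 dock: active, suppressor → wire = (-3, 3)
L3 escape: idle → wire stays (-3, 3)
L4 seek_light: idle → wire stays (-3, 3)
actuator = (-3, 3) — from layer 2 (dock)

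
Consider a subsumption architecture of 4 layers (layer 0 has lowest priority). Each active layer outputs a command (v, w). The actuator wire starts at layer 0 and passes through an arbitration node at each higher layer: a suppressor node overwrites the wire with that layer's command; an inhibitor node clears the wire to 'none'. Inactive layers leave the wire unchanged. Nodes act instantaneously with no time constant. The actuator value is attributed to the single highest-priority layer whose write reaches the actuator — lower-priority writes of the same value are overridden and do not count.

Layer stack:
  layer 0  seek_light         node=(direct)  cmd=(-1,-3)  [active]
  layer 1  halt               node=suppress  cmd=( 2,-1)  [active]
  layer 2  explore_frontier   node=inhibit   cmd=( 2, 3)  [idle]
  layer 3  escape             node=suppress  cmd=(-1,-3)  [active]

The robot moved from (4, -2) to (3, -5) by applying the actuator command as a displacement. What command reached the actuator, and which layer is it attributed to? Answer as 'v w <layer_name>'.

-1 -3 escape

displacement = (3, -5) − (4, -2) = (-1, -3)
[0] seek_light on; wire := (-1, -3)
[1] halt on (suppress); wire := (2, -1)
[2] explore_frontier off; pass (2, -1)
[3] escape on (suppress); wire := (-1, -3)
output (-1, -3) — from layer 3 (escape)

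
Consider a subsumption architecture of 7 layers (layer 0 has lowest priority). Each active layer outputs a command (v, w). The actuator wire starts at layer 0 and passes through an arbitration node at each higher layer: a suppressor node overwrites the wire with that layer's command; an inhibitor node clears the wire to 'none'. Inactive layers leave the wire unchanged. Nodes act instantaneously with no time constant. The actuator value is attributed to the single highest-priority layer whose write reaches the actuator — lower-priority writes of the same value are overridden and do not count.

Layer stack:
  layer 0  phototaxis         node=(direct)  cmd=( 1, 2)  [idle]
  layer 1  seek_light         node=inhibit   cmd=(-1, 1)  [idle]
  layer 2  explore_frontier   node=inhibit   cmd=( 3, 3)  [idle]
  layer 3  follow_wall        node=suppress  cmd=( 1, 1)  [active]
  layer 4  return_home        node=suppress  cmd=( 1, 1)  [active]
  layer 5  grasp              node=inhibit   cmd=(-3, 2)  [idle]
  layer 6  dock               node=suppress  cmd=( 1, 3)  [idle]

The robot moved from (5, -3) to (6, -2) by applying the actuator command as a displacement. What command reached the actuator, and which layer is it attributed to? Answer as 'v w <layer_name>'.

1 1 return_home

displacement = (6, -2) − (5, -3) = (1, 1)
layer 0 (phototaxis) idle — none
layer 1 (seek_light) idle — unchanged: none
layer 2 (explore_frontier) idle — unchanged: none
layer 3 (follow_wall) active — suppresses: (1, 1)
layer 4 (return_home) active — suppresses: (1, 1)
layer 5 (grasp) idle — unchanged: (1, 1)
layer 6 (dock) idle — unchanged: (1, 1)
→ actuator (1, 1) — from layer 4 (return_home)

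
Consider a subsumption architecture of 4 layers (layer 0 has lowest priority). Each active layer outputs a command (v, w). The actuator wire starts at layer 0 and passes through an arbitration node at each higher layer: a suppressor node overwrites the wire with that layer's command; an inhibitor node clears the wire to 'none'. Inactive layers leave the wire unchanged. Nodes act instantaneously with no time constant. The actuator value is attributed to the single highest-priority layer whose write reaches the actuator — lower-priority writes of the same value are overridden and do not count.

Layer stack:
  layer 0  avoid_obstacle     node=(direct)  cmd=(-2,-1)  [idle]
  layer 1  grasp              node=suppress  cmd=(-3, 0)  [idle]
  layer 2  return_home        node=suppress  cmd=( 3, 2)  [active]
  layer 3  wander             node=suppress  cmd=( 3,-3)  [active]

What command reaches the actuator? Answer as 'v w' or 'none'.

layer 0 (avoid_obstacle) idle — none
layer 1 (grasp) idle — unchanged: none
layer 2 (return_home) active — suppresses: (3, 2)
layer 3 (wander) active — suppresses: (3, -3)
→ actuator (3, -3)

3 -3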